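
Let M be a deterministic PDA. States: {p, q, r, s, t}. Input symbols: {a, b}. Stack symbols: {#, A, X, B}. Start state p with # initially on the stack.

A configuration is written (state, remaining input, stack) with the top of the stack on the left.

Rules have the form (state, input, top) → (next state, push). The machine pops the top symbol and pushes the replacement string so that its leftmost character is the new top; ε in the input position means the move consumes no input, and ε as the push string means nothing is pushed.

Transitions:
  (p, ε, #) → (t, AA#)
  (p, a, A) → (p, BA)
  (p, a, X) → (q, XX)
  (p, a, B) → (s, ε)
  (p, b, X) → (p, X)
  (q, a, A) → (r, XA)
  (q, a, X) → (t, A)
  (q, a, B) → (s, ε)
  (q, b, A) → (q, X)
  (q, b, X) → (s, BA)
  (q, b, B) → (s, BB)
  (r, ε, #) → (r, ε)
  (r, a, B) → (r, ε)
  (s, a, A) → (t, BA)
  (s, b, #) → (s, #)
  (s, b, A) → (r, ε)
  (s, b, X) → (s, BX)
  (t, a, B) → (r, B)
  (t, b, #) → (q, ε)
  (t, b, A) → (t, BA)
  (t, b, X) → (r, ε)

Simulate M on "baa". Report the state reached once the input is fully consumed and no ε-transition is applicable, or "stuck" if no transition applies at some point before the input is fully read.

r

(p, baa, #)
  ε-move, top #: go to t, push AA# → (t, baa, AA#)
  read b, top A: go to t, push BA → (t, aa, BAA#)
  read a, top B: go to r, push B → (r, a, BAA#)
  read a, top B: go to r, push ε → (r, ε, AA#)
All input consumed; M is in state r.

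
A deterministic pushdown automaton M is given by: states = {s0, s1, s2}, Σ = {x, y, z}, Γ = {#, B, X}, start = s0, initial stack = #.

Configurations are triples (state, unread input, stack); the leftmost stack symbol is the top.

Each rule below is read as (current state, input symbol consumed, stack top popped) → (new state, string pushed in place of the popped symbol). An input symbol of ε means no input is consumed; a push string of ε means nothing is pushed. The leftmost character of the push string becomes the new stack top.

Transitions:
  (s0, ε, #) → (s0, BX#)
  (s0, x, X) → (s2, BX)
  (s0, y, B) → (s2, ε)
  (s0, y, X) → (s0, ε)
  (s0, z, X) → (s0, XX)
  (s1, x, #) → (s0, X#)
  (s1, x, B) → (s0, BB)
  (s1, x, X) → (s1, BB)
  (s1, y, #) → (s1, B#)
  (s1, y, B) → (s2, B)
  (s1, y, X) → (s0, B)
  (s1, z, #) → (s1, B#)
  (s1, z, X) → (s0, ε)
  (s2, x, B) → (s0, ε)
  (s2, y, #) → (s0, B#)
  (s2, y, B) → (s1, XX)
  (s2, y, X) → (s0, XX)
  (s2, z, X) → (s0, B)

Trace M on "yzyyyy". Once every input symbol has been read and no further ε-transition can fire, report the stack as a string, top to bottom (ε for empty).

(s0, yzyyyy, #)
  ε-move, top #: go to s0, push BX# → (s0, yzyyyy, BX#)
  read y, top B: go to s2, push ε → (s2, zyyyy, X#)
  read z, top X: go to s0, push B → (s0, yyyy, B#)
  read y, top B: go to s2, push ε → (s2, yyy, #)
  read y, top #: go to s0, push B# → (s0, yy, B#)
  read y, top B: go to s2, push ε → (s2, y, #)
  read y, top #: go to s0, push B# → (s0, ε, B#)
All input consumed in state s0 with stack B#.

B#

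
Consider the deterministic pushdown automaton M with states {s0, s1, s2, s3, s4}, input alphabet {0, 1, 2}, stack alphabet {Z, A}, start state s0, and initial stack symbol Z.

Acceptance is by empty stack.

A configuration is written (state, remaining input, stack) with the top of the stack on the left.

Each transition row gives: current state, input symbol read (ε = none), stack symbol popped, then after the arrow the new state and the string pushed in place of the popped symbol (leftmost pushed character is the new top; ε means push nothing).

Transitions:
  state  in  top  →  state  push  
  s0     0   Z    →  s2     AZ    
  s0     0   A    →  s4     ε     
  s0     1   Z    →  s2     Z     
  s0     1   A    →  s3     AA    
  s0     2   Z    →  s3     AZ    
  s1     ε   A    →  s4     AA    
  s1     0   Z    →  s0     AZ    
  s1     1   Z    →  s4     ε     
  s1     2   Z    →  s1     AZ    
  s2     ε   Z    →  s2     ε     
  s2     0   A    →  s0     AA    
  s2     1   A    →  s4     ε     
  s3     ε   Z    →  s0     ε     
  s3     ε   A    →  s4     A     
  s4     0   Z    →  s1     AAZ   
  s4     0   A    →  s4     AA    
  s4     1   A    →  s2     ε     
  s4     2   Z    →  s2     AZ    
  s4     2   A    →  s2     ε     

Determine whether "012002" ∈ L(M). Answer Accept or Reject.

(s0, 012002, Z)
  read 0, top Z: go to s2, push AZ → (s2, 12002, AZ)
  read 1, top A: go to s4, push ε → (s4, 2002, Z)
  read 2, top Z: go to s2, push AZ → (s2, 002, AZ)
  read 0, top A: go to s0, push AA → (s0, 02, AAZ)
  read 0, top A: go to s4, push ε → (s4, 2, AZ)
  read 2, top A: go to s2, push ε → (s2, ε, Z)
  ε-move, top Z: go to s2, push ε → (s2, ε, ε)
All input consumed and the stack is empty.

Accept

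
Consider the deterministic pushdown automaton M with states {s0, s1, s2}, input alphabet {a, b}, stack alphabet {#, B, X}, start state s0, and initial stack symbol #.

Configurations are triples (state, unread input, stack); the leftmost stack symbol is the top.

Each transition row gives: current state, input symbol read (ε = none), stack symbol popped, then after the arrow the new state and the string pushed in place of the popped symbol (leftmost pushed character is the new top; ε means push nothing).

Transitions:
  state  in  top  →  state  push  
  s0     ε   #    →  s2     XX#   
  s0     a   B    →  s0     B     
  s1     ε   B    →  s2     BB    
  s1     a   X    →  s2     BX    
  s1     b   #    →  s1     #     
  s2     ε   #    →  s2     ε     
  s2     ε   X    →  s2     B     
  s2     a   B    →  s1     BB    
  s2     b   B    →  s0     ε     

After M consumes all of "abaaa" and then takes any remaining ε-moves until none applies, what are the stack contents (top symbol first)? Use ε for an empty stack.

BBX#

(s0, abaaa, #) ⊢ (s2, abaaa, XX#) ⊢ (s2, abaaa, BX#) ⊢ (s1, baaa, BBX#) ⊢ (s2, baaa, BBBX#) ⊢ (s0, aaa, BBX#) ⊢ (s0, aa, BBX#) ⊢ (s0, a, BBX#) ⊢ (s0, ε, BBX#)
All input consumed in state s0 with stack BBX#.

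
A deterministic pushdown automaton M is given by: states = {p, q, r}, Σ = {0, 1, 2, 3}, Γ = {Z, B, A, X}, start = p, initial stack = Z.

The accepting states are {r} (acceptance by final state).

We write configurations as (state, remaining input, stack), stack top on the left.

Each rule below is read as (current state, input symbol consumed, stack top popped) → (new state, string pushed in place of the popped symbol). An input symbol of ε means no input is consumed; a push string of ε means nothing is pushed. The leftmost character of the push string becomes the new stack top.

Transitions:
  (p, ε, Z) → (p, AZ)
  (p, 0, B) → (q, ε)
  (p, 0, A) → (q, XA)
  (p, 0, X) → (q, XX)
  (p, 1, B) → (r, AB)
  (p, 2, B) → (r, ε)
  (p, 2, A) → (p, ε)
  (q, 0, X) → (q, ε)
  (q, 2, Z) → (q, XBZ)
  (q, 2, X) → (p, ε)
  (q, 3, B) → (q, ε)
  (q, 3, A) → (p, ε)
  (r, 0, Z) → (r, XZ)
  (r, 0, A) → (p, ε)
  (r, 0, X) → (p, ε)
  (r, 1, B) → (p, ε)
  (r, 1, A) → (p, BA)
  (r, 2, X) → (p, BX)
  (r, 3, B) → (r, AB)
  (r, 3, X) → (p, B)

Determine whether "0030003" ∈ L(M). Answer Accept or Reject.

(p, 0030003, Z)
  ε-move, top Z: go to p, push AZ → (p, 0030003, AZ)
  read 0, top A: go to q, push XA → (q, 030003, XAZ)
  read 0, top X: go to q, push ε → (q, 30003, AZ)
  read 3, top A: go to p, push ε → (p, 0003, Z)
  ε-move, top Z: go to p, push AZ → (p, 0003, AZ)
  read 0, top A: go to q, push XA → (q, 003, XAZ)
  read 0, top X: go to q, push ε → (q, 03, AZ)
No transition applies at (q, 03, AZ); input not fully consumed.

Reject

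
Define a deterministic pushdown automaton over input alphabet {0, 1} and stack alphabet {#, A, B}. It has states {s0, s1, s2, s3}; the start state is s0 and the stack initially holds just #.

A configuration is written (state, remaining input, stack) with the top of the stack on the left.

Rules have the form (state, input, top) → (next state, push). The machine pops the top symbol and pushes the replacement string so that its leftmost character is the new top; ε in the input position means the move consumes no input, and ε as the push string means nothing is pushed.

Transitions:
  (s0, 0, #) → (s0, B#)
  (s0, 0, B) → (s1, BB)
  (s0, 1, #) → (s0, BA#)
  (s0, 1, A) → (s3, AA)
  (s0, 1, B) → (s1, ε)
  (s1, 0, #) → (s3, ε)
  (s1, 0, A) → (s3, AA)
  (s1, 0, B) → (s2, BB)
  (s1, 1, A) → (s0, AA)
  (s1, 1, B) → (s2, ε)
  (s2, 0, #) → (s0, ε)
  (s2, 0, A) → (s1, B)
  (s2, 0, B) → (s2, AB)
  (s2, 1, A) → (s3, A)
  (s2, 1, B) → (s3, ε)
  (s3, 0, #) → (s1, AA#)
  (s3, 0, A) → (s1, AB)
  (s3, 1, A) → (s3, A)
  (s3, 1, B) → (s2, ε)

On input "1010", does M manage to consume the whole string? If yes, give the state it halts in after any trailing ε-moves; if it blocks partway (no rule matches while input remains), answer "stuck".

s2

(s0, 1010, #)
  read 1, top #: go to s0, push BA# → (s0, 010, BA#)
  read 0, top B: go to s1, push BB → (s1, 10, BBA#)
  read 1, top B: go to s2, push ε → (s2, 0, BA#)
  read 0, top B: go to s2, push AB → (s2, ε, ABA#)
All input consumed; M is in state s2.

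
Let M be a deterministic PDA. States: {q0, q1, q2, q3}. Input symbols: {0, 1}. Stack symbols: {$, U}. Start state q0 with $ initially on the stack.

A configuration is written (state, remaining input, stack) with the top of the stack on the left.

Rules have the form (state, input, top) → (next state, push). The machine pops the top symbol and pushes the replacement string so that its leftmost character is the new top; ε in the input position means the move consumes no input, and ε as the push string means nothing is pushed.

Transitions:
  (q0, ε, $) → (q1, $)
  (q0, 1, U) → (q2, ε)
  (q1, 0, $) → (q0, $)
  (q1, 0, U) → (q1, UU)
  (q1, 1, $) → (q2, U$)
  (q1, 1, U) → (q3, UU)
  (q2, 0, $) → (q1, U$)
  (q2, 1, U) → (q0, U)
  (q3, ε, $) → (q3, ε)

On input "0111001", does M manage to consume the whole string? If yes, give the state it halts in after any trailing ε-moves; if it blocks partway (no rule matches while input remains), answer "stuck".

q3

(q0, 0111001, $) ⊢ (q1, 0111001, $) ⊢ (q0, 111001, $) ⊢ (q1, 111001, $) ⊢ (q2, 11001, U$) ⊢ (q0, 1001, U$) ⊢ (q2, 001, $) ⊢ (q1, 01, U$) ⊢ (q1, 1, UU$) ⊢ (q3, ε, UUU$)
All input consumed; M is in state q3.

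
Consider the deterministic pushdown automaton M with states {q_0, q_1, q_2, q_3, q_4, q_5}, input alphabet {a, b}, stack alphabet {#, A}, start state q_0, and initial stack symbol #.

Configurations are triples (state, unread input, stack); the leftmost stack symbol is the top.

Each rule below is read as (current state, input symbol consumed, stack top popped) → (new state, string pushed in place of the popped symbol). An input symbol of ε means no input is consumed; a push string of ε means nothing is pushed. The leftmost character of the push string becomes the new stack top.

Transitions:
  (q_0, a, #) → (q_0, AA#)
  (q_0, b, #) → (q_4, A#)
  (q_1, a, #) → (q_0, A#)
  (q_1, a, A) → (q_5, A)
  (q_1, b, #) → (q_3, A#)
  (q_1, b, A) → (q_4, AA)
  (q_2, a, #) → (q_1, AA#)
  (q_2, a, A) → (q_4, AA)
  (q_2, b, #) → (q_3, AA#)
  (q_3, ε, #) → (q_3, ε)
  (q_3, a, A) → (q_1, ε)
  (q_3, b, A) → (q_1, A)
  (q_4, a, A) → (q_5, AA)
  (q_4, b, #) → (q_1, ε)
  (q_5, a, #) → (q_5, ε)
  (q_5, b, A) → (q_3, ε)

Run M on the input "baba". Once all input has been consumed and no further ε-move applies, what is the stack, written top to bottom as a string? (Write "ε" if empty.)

#

(q_0, baba, #)
  read b, top #: go to q_4, push A# → (q_4, aba, A#)
  read a, top A: go to q_5, push AA → (q_5, ba, AA#)
  read b, top A: go to q_3, push ε → (q_3, a, A#)
  read a, top A: go to q_1, push ε → (q_1, ε, #)
All input consumed in state q_1 with stack #.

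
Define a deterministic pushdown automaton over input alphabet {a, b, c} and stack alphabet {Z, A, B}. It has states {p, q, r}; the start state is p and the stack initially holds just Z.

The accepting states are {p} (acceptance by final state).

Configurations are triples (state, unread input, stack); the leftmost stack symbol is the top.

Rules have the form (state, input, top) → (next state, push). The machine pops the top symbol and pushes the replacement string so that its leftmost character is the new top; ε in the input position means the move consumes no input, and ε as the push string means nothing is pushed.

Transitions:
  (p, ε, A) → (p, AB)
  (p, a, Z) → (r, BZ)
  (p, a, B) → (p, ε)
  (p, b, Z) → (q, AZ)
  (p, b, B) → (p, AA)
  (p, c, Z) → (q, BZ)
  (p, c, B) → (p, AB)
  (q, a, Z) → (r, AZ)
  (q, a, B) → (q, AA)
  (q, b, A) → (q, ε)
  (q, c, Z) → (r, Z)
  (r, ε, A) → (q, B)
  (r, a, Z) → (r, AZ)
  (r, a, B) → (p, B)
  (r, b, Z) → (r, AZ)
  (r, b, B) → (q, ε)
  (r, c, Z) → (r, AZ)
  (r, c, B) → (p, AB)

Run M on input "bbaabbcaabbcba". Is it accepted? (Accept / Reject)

Reject

(p, bbaabbcaabbcba, Z) ⊢ (q, baabbcaabbcba, AZ) ⊢ (q, aabbcaabbcba, Z) ⊢ (r, abbcaabbcba, AZ) ⊢ (q, abbcaabbcba, BZ) ⊢ (q, bbcaabbcba, AAZ) ⊢ (q, bcaabbcba, AZ) ⊢ (q, caabbcba, Z) ⊢ (r, aabbcba, Z) ⊢ (r, abbcba, AZ) ⊢ (q, abbcba, BZ) ⊢ (q, bbcba, AAZ) ⊢ (q, bcba, AZ) ⊢ (q, cba, Z) ⊢ (r, ba, Z) ⊢ (r, a, AZ) ⊢ (q, a, BZ) ⊢ (q, ε, AAZ)
All input consumed; state q ∉ F and no further ε-move applies.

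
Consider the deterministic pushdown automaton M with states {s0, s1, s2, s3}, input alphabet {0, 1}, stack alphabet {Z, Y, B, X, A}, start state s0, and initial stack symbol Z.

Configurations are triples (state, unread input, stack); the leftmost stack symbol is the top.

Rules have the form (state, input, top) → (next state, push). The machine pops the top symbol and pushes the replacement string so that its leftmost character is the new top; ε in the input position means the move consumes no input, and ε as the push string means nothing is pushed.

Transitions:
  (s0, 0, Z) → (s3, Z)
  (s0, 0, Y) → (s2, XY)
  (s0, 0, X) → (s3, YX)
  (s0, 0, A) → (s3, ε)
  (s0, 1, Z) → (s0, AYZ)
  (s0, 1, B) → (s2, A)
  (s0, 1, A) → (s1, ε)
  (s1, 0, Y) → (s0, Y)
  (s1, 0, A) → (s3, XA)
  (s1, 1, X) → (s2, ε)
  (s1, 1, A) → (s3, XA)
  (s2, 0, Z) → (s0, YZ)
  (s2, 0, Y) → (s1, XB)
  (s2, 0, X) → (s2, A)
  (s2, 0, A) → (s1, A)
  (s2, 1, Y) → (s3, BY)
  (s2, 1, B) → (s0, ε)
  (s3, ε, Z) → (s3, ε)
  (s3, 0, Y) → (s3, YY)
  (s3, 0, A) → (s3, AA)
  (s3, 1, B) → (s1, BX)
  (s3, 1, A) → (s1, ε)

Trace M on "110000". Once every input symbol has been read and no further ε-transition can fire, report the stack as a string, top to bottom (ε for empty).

AYZ

(s0, 110000, Z)
  read 1, top Z: go to s0, push AYZ → (s0, 10000, AYZ)
  read 1, top A: go to s1, push ε → (s1, 0000, YZ)
  read 0, top Y: go to s0, push Y → (s0, 000, YZ)
  read 0, top Y: go to s2, push XY → (s2, 00, XYZ)
  read 0, top X: go to s2, push A → (s2, 0, AYZ)
  read 0, top A: go to s1, push A → (s1, ε, AYZ)
All input consumed in state s1 with stack AYZ.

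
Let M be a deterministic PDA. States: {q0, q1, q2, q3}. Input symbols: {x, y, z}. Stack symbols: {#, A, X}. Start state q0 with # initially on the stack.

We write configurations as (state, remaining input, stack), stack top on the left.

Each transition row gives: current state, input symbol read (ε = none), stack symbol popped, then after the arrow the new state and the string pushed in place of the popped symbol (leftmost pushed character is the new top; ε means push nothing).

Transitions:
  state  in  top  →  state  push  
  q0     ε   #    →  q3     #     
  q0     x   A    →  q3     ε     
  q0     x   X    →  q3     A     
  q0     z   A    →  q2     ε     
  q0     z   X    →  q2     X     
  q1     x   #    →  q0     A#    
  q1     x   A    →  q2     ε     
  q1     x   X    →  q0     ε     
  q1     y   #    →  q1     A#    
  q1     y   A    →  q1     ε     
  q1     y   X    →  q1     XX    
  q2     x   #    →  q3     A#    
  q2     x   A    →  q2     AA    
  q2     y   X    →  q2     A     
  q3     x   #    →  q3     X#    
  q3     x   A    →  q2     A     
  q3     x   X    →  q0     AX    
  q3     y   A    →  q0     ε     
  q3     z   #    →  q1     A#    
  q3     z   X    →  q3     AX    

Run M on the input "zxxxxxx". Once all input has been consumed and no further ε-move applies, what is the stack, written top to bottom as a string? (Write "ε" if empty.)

AAAA#

(q0, zxxxxxx, #)
  ε-move, top #: go to q3, push # → (q3, zxxxxxx, #)
  read z, top #: go to q1, push A# → (q1, xxxxxx, A#)
  read x, top A: go to q2, push ε → (q2, xxxxx, #)
  read x, top #: go to q3, push A# → (q3, xxxx, A#)
  read x, top A: go to q2, push A → (q2, xxx, A#)
  read x, top A: go to q2, push AA → (q2, xx, AA#)
  read x, top A: go to q2, push AA → (q2, x, AAA#)
  read x, top A: go to q2, push AA → (q2, ε, AAAA#)
All input consumed in state q2 with stack AAAA#.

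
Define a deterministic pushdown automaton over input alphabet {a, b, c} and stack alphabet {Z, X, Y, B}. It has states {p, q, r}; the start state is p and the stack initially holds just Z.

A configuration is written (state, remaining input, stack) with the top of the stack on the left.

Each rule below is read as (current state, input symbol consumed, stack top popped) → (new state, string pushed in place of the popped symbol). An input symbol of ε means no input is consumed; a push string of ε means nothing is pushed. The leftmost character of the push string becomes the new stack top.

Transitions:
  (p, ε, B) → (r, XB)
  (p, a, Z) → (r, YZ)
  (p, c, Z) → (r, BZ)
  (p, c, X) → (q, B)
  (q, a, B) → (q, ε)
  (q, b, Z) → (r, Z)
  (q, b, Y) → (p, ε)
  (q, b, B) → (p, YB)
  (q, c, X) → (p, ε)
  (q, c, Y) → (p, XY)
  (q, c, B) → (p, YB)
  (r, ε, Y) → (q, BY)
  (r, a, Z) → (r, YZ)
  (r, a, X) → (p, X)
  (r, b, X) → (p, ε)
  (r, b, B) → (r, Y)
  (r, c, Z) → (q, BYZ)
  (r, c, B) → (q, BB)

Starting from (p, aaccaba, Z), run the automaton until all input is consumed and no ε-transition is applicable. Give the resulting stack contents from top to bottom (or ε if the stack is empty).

(p, aaccaba, Z)
  read a, top Z: go to r, push YZ → (r, accaba, YZ)
  ε-move, top Y: go to q, push BY → (q, accaba, BYZ)
  read a, top B: go to q, push ε → (q, ccaba, YZ)
  read c, top Y: go to p, push XY → (p, caba, XYZ)
  read c, top X: go to q, push B → (q, aba, BYZ)
  read a, top B: go to q, push ε → (q, ba, YZ)
  read b, top Y: go to p, push ε → (p, a, Z)
  read a, top Z: go to r, push YZ → (r, ε, YZ)
  ε-move, top Y: go to q, push BY → (q, ε, BYZ)
All input consumed in state q with stack BYZ.

BYZ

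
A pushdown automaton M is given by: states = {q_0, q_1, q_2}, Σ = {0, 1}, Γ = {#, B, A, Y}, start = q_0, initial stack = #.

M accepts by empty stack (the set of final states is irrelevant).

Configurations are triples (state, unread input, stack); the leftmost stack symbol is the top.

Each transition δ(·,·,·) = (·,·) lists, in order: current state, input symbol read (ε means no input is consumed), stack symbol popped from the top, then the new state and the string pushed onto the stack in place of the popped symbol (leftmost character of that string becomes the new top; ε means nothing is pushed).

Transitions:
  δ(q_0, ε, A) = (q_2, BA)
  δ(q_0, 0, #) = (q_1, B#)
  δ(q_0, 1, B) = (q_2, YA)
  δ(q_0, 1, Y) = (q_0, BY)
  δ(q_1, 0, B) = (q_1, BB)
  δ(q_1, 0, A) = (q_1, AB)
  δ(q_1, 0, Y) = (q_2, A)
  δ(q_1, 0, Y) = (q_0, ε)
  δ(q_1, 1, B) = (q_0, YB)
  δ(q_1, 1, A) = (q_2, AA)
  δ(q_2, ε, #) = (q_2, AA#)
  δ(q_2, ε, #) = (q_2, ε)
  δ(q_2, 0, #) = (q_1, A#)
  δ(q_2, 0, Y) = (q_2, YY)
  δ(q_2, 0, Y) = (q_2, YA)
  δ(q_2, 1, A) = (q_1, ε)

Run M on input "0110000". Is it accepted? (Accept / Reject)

Reject

No computation consumes all input and empties the stack.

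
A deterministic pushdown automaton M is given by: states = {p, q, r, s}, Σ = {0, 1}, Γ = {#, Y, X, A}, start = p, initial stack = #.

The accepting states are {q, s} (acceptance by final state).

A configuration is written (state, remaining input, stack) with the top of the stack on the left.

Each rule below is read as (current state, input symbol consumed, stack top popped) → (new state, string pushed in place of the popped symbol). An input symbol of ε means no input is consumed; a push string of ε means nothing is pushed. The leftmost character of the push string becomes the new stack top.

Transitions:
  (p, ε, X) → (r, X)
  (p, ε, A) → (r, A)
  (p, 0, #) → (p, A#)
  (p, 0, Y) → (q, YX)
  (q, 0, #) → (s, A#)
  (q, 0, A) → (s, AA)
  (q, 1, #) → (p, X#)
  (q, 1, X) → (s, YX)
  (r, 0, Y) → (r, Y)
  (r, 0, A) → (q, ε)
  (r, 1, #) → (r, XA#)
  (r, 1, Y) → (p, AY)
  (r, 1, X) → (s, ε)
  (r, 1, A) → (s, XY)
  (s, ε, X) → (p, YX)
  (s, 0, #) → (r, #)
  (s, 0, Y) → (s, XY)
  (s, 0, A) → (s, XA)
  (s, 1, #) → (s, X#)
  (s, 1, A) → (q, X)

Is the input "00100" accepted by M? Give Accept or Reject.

Reject

(p, 00100, #)
  read 0, top #: go to p, push A# → (p, 0100, A#)
  ε-move, top A: go to r, push A → (r, 0100, A#)
  read 0, top A: go to q, push ε → (q, 100, #)
  read 1, top #: go to p, push X# → (p, 00, X#)
  ε-move, top X: go to r, push X → (r, 00, X#)
No transition applies at (r, 00, X#); input not fully consumed.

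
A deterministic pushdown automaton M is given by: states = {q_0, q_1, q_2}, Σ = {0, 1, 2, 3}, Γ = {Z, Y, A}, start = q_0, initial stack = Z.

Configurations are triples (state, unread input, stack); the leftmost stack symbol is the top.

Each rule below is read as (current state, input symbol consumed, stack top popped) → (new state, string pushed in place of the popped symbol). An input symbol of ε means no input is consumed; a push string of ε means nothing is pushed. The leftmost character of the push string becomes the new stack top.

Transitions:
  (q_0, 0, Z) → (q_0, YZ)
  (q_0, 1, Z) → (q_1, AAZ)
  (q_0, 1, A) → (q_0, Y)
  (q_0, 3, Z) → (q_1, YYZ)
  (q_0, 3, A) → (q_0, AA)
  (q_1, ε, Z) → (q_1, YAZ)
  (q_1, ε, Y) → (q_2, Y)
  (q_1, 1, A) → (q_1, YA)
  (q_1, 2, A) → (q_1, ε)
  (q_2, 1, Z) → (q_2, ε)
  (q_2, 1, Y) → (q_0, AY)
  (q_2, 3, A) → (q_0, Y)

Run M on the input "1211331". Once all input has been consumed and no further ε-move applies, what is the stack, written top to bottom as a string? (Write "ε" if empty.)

(q_0, 1211331, Z)
  read 1, top Z: go to q_1, push AAZ → (q_1, 211331, AAZ)
  read 2, top A: go to q_1, push ε → (q_1, 11331, AZ)
  read 1, top A: go to q_1, push YA → (q_1, 1331, YAZ)
  ε-move, top Y: go to q_2, push Y → (q_2, 1331, YAZ)
  read 1, top Y: go to q_0, push AY → (q_0, 331, AYAZ)
  read 3, top A: go to q_0, push AA → (q_0, 31, AAYAZ)
  read 3, top A: go to q_0, push AA → (q_0, 1, AAAYAZ)
  read 1, top A: go to q_0, push Y → (q_0, ε, YAAYAZ)
All input consumed in state q_0 with stack YAAYAZ.

YAAYAZ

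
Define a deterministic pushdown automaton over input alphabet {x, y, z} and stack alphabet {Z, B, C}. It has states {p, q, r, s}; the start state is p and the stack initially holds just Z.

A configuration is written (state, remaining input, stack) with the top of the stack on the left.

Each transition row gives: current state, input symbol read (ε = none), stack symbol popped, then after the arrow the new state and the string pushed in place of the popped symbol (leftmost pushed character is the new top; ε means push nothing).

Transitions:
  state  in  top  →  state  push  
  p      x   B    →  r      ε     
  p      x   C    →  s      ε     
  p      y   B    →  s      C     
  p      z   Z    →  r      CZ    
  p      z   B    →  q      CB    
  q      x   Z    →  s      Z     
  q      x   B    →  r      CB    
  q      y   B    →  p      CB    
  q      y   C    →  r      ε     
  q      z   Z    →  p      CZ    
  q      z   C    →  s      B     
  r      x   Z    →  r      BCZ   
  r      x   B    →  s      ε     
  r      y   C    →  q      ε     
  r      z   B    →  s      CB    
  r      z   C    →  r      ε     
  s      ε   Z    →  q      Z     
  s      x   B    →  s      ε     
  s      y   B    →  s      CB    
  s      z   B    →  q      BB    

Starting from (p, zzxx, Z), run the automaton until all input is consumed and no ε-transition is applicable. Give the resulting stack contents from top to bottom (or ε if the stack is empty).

(p, zzxx, Z)
  read z, top Z: go to r, push CZ → (r, zxx, CZ)
  read z, top C: go to r, push ε → (r, xx, Z)
  read x, top Z: go to r, push BCZ → (r, x, BCZ)
  read x, top B: go to s, push ε → (s, ε, CZ)
All input consumed in state s with stack CZ.

CZ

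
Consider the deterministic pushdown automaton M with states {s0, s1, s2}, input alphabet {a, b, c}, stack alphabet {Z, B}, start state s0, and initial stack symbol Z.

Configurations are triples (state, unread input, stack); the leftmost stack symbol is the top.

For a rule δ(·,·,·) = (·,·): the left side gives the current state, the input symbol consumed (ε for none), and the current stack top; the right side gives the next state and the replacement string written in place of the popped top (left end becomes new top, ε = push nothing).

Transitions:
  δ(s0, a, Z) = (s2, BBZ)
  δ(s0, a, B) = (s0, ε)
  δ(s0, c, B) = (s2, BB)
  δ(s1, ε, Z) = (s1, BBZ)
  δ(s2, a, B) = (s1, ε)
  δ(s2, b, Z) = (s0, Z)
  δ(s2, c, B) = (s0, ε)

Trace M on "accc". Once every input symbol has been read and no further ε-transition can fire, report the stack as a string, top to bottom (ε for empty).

BZ

(s0, accc, Z) ⊢ (s2, ccc, BBZ) ⊢ (s0, cc, BZ) ⊢ (s2, c, BBZ) ⊢ (s0, ε, BZ)
All input consumed in state s0 with stack BZ.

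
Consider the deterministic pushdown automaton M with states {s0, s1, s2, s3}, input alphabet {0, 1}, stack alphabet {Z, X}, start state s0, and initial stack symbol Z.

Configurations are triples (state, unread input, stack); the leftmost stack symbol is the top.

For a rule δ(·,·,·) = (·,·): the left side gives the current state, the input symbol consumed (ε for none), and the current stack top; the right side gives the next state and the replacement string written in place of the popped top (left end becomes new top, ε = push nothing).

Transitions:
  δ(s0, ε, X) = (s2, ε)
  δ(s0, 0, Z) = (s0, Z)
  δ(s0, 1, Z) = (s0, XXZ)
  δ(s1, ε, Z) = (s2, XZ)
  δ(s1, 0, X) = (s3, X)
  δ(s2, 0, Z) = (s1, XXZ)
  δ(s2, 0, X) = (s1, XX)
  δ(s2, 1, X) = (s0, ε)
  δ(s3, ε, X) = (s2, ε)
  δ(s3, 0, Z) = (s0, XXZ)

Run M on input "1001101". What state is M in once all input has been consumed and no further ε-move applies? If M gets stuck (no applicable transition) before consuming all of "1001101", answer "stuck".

stuck

(s0, 1001101, Z) ⊢ (s0, 001101, XXZ) ⊢ (s2, 001101, XZ) ⊢ (s1, 01101, XXZ) ⊢ (s3, 1101, XXZ) ⊢ (s2, 1101, XZ) ⊢ (s0, 101, Z) ⊢ (s0, 01, XXZ) ⊢ (s2, 01, XZ) ⊢ (s1, 1, XXZ)
No transition for (s1, 1, top X); M blocks with input 1 remaining.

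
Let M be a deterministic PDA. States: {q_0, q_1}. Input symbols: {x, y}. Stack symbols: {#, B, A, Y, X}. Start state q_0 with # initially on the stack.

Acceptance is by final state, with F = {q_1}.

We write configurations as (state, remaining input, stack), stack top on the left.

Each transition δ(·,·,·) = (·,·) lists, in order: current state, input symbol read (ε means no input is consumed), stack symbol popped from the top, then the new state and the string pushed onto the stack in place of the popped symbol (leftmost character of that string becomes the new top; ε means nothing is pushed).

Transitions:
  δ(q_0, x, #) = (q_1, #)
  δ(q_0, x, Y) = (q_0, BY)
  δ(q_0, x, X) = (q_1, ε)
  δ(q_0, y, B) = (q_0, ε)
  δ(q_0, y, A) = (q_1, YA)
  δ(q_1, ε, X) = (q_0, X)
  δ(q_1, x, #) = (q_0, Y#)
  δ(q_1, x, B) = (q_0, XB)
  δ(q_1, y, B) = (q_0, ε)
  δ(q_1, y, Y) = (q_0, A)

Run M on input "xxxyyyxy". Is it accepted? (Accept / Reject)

Reject

(q_0, xxxyyyxy, #)
  read x, top #: go to q_1, push # → (q_1, xxyyyxy, #)
  read x, top #: go to q_0, push Y# → (q_0, xyyyxy, Y#)
  read x, top Y: go to q_0, push BY → (q_0, yyyxy, BY#)
  read y, top B: go to q_0, push ε → (q_0, yyxy, Y#)
No transition applies at (q_0, yyxy, Y#); input not fully consumed.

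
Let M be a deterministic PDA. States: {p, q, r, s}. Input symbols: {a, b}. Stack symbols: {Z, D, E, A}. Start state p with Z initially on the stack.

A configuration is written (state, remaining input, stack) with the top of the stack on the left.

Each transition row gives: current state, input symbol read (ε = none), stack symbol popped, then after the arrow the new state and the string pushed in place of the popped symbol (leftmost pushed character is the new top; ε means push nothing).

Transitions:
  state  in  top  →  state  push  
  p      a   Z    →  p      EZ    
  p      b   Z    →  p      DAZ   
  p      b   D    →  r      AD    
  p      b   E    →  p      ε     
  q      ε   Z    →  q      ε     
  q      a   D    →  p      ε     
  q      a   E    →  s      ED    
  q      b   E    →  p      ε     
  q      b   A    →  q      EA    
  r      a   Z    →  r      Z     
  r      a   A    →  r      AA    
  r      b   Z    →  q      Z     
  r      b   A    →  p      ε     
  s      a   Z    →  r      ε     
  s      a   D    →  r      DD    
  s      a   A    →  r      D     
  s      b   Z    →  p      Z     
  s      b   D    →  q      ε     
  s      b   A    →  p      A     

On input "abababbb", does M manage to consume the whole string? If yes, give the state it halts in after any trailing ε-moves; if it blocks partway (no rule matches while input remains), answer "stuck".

(p, abababbb, Z) ⊢ (p, bababbb, EZ) ⊢ (p, ababbb, Z) ⊢ (p, babbb, EZ) ⊢ (p, abbb, Z) ⊢ (p, bbb, EZ) ⊢ (p, bb, Z) ⊢ (p, b, DAZ) ⊢ (r, ε, ADAZ)
All input consumed; M is in state r.

r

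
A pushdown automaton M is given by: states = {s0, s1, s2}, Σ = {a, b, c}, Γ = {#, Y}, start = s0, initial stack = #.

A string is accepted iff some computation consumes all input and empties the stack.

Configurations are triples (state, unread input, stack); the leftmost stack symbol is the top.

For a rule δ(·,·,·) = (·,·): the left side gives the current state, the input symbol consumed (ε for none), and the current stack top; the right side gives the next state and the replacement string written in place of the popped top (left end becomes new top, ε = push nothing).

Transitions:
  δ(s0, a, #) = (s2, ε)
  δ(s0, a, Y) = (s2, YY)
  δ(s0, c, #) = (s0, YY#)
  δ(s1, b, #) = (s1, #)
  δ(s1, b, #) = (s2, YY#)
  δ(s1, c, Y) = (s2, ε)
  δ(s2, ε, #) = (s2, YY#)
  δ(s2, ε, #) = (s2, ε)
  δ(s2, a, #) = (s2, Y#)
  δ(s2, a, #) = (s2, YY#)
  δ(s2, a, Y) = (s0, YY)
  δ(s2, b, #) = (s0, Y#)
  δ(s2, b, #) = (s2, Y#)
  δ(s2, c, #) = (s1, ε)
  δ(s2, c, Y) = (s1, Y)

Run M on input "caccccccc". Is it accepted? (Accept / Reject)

One accepting computation: (s0, caccccccc, #) ⊢ (s0, accccccc, YY#) ⊢ (s2, ccccccc, YYY#) ⊢ (s1, cccccc, YYY#) ⊢ (s2, ccccc, YY#) ⊢ (s1, cccc, YY#) ⊢ (s2, ccc, Y#) ⊢ (s1, cc, Y#) ⊢ (s2, c, #) ⊢ (s1, ε, ε)
All input consumed and the stack is empty.

Accept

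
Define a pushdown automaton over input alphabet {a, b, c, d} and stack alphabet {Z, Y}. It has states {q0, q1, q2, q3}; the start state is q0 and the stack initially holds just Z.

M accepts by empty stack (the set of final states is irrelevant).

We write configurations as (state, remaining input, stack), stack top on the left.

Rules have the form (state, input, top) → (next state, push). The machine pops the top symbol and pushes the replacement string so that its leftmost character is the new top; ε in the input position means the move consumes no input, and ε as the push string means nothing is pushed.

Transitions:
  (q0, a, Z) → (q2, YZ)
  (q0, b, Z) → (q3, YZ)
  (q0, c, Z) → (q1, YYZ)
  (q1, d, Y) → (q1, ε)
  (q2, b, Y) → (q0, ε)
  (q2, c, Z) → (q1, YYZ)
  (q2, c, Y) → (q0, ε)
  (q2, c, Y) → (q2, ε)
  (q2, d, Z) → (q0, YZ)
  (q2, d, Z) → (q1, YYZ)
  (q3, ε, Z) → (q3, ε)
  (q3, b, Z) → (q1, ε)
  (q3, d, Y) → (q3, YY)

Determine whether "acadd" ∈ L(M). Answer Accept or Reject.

No computation consumes all input and empties the stack.

Reject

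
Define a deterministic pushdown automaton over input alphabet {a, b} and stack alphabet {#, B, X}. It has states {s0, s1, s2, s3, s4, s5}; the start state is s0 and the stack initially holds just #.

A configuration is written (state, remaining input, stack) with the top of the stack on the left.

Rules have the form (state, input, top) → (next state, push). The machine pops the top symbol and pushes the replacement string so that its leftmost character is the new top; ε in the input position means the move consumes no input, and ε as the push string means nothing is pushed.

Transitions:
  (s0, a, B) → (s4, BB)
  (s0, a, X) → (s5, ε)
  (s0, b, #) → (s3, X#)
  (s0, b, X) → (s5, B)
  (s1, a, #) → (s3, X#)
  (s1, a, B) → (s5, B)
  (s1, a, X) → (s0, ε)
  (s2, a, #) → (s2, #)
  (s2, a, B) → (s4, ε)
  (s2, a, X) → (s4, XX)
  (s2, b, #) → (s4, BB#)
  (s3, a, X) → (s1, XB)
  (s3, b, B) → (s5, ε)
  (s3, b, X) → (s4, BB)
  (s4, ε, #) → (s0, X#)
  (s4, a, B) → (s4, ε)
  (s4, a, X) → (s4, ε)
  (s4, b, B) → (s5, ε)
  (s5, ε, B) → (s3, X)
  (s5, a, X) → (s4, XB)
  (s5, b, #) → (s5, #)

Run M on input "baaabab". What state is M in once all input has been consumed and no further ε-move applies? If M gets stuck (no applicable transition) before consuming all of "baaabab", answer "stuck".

(s0, baaabab, #) ⊢ (s3, aaabab, X#) ⊢ (s1, aabab, XB#) ⊢ (s0, abab, B#) ⊢ (s4, bab, BB#) ⊢ (s5, ab, B#) ⊢ (s3, ab, X#) ⊢ (s1, b, XB#)
No transition for (s1, b, top X); M blocks with input b remaining.

stuck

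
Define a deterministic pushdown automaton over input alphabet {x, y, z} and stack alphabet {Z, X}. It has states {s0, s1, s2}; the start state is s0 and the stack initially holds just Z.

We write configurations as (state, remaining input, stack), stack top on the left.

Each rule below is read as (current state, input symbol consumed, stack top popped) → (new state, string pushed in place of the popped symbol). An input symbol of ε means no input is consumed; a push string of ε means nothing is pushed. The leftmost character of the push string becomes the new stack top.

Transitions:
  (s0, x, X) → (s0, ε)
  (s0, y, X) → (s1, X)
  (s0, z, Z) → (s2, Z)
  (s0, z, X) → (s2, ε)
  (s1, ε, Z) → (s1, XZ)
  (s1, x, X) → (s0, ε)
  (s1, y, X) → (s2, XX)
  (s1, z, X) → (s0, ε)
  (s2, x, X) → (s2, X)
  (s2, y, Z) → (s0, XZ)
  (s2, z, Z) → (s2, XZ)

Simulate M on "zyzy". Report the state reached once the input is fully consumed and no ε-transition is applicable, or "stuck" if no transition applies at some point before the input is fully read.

s0

(s0, zyzy, Z) ⊢ (s2, yzy, Z) ⊢ (s0, zy, XZ) ⊢ (s2, y, Z) ⊢ (s0, ε, XZ)
All input consumed; M is in state s0.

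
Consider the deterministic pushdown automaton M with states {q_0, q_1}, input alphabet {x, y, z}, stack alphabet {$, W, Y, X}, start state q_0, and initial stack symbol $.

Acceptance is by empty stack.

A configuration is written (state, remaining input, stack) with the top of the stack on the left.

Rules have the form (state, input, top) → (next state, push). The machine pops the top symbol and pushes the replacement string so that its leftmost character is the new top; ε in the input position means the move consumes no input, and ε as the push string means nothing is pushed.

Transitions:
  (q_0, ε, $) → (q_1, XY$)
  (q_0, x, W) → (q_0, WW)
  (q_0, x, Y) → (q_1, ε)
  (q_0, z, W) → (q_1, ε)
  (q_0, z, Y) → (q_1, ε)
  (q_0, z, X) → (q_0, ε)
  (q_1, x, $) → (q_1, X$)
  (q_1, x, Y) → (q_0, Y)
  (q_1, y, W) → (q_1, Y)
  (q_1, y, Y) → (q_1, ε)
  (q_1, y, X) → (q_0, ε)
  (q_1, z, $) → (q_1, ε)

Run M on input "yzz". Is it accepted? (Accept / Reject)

Accept

(q_0, yzz, $) ⊢ (q_1, yzz, XY$) ⊢ (q_0, zz, Y$) ⊢ (q_1, z, $) ⊢ (q_1, ε, ε)
All input consumed and the stack is empty.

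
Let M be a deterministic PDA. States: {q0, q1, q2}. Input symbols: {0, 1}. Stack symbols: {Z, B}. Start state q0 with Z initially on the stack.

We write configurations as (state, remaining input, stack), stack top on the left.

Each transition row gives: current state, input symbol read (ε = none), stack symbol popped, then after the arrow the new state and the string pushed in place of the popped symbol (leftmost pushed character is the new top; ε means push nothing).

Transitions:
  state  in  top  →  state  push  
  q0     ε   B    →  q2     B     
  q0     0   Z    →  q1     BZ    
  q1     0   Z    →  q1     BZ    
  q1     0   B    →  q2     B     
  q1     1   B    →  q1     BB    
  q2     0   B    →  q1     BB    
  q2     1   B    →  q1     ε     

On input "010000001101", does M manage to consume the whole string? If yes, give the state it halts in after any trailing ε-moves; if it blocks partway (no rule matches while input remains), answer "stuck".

q1

(q0, 010000001101, Z) ⊢ (q1, 10000001101, BZ) ⊢ (q1, 0000001101, BBZ) ⊢ (q2, 000001101, BBZ) ⊢ (q1, 00001101, BBBZ) ⊢ (q2, 0001101, BBBZ) ⊢ (q1, 001101, BBBBZ) ⊢ (q2, 01101, BBBBZ) ⊢ (q1, 1101, BBBBBZ) ⊢ (q1, 101, BBBBBBZ) ⊢ (q1, 01, BBBBBBBZ) ⊢ (q2, 1, BBBBBBBZ) ⊢ (q1, ε, BBBBBBZ)
All input consumed; M is in state q1.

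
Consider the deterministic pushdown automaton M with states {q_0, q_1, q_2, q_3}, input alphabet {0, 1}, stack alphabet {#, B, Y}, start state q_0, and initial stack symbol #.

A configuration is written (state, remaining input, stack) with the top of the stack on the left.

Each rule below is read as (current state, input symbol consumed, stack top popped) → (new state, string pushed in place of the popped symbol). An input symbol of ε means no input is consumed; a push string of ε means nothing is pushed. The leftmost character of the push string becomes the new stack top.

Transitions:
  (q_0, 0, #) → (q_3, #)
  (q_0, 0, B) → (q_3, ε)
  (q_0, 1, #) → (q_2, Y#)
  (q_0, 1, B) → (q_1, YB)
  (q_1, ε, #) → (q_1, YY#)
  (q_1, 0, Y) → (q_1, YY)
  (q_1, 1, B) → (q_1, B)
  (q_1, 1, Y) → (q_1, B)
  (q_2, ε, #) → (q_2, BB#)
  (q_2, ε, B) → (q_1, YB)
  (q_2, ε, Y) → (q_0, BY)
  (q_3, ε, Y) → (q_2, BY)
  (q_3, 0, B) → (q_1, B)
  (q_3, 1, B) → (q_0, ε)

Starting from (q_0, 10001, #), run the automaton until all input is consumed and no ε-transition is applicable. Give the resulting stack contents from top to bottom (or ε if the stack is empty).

(q_0, 10001, #) ⊢ (q_2, 0001, Y#) ⊢ (q_0, 0001, BY#) ⊢ (q_3, 001, Y#) ⊢ (q_2, 001, BY#) ⊢ (q_1, 001, YBY#) ⊢ (q_1, 01, YYBY#) ⊢ (q_1, 1, YYYBY#) ⊢ (q_1, ε, BYYBY#)
All input consumed in state q_1 with stack BYYBY#.

BYYBY#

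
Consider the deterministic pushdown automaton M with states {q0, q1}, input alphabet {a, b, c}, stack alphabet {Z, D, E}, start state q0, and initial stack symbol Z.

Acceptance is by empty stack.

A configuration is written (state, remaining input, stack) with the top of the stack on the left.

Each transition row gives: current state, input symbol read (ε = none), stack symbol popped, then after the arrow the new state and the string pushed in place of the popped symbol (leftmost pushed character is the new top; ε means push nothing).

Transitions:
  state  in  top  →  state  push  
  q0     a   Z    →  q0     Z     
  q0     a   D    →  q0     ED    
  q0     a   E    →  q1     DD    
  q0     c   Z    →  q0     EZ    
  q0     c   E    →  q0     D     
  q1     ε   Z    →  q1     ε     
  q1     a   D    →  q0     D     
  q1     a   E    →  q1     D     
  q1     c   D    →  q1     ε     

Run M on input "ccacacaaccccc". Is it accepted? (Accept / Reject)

(q0, ccacacaaccccc, Z)
  read c, top Z: go to q0, push EZ → (q0, cacacaaccccc, EZ)
  read c, top E: go to q0, push D → (q0, acacaaccccc, DZ)
  read a, top D: go to q0, push ED → (q0, cacaaccccc, EDZ)
  read c, top E: go to q0, push D → (q0, acaaccccc, DDZ)
  read a, top D: go to q0, push ED → (q0, caaccccc, EDDZ)
  read c, top E: go to q0, push D → (q0, aaccccc, DDDZ)
  read a, top D: go to q0, push ED → (q0, accccc, EDDDZ)
  read a, top E: go to q1, push DD → (q1, ccccc, DDDDDZ)
  read c, top D: go to q1, push ε → (q1, cccc, DDDDZ)
  read c, top D: go to q1, push ε → (q1, ccc, DDDZ)
  read c, top D: go to q1, push ε → (q1, cc, DDZ)
  read c, top D: go to q1, push ε → (q1, c, DZ)
  read c, top D: go to q1, push ε → (q1, ε, Z)
  ε-move, top Z: go to q1, push ε → (q1, ε, ε)
All input consumed and the stack is empty.

Accept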